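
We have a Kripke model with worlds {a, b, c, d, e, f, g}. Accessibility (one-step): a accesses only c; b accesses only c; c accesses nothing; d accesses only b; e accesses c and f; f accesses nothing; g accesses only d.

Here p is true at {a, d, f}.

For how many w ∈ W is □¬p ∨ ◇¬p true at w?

6

a: □¬p is T, ◇¬p is T. ✓
b: □¬p is T, ◇¬p is T. ✓
c: □¬p is T, ◇¬p is F. ✓
d: □¬p is T, ◇¬p is T. ✓
e: □¬p is F, ◇¬p is T. ✓
f: □¬p is T, ◇¬p is F. ✓
g: □¬p is F, ◇¬p is F. ✗
Satisfying worlds: {a, b, c, d, e, f}.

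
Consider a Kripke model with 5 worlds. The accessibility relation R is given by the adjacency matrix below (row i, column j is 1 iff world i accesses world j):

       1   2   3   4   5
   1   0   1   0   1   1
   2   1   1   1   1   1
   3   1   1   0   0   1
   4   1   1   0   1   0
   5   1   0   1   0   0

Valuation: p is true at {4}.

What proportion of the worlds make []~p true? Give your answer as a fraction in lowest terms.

1: successors {2, 4, 5}; ~p there: 2:T, 4:F, 5:T. ✗
2: successors {1, 2, 3, 4, 5}; ~p there: 1:T, 2:T, 3:T, 4:F, 5:T. ✗
3: successors {1, 2, 5}; ~p there: 1:T, 2:T, 5:T. ✓
4: successors {1, 2, 4}; ~p there: 1:T, 2:T, 4:F. ✗
5: successors {1, 3}; ~p there: 1:T, 3:T. ✓
That's 2 of 5 worlds, so 2/5.

2/5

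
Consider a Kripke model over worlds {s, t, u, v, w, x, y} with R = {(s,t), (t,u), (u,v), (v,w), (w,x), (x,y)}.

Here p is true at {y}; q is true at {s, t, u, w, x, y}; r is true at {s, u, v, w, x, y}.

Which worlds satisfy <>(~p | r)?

s: successors {t}; ~p | r there: t:T. ✓
t: successors {u}; ~p | r there: u:T. ✓
u: successors {v}; ~p | r there: v:T. ✓
v: successors {w}; ~p | r there: w:T. ✓
w: successors {x}; ~p | r there: x:T. ✓
x: successors {y}; ~p | r there: y:T. ✓
y: no successors, so <>(~p | r) fails. ✗

{s, t, u, v, w, x}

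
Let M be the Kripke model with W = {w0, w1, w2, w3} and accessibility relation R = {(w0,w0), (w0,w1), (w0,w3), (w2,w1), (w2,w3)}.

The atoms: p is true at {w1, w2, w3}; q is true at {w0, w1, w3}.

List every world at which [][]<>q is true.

{w1, w2, w3}

w0: successors {w0, w1, w3}; []<>q there: w0:F, w1:T, w3:T. ✗
w1: no successors, so [][]<>q holds vacuously. ✓
w2: successors {w1, w3}; []<>q there: w1:T, w3:T. ✓
w3: no successors, so [][]<>q holds vacuously. ✓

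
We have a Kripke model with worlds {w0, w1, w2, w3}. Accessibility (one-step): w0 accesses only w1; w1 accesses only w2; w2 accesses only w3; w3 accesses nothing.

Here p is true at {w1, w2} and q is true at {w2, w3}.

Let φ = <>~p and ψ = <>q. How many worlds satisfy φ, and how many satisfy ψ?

1 and 2

For <>~p:
w0: successors {w1}; ~p there: w1:F. ✗
w1: successors {w2}; ~p there: w2:F. ✗
w2: successors {w3}; ~p there: w3:T. ✓
w3: no successors, so <>~p fails. ✗
— 1 world.
For <>q:
w0: successors {w1}; q there: w1:F. ✗
w1: successors {w2}; q there: w2:T. ✓
w2: successors {w3}; q there: w3:T. ✓
w3: no successors, so <>q fails. ✗
— 2 worlds.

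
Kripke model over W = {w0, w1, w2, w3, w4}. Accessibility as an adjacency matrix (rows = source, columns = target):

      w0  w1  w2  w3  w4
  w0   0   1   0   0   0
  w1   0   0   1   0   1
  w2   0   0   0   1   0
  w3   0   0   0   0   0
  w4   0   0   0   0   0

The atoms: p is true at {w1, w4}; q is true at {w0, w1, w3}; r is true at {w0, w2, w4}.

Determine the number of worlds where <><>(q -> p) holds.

w0: successors {w1}; <>(q -> p) there: w1:T. ✓
w1: successors {w2, w4}; <>(q -> p) there: w2:F, w4:F. ✗
w2: successors {w3}; <>(q -> p) there: w3:F. ✗
w3: no successors, so <><>(q -> p) fails. ✗
w4: no successors, so <><>(q -> p) fails. ✗
Satisfying worlds: {w0}.

1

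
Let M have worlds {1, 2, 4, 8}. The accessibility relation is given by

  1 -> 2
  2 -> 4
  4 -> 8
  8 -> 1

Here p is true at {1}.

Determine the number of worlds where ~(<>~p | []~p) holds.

1: <>~p | []~p is T. ✗
2: <>~p | []~p is T. ✗
4: <>~p | []~p is T. ✗
8: <>~p | []~p is F. ✓
Satisfying worlds: {8}.

1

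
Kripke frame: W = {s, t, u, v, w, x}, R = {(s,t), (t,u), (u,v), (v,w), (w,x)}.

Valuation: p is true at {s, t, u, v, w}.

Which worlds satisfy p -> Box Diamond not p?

{v, x}

s: p is T, Box Diamond not p is F. ✗
t: p is T, Box Diamond not p is F. ✗
u: p is T, Box Diamond not p is F. ✗
v: p is T, Box Diamond not p is T. ✓
w: p is T, Box Diamond not p is F. ✗
x: p is F, Box Diamond not p is T. ✓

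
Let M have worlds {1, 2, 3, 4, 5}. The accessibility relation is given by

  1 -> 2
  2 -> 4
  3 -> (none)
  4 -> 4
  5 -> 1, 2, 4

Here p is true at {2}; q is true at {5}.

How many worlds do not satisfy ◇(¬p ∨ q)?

2

1: successors {2}; ¬p ∨ q there: 2:F. ✗
2: successors {4}; ¬p ∨ q there: 4:T. ✓
3: no successors, so ◇(¬p ∨ q) fails. ✗
4: successors {4}; ¬p ∨ q there: 4:T. ✓
5: successors {1, 2, 4}; ¬p ∨ q there: 1:T, 2:F, 4:T. ✓
Satisfying worlds: {2, 4, 5}.
So ◇(¬p ∨ q) fails at the other 2 worlds.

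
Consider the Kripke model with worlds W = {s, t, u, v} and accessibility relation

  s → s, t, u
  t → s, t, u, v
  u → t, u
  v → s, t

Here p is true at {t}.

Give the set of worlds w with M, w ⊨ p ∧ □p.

s: p is F, □p is F. ✗
t: p is T, □p is F. ✗
u: p is F, □p is F. ✗
v: p is F, □p is F. ✗

∅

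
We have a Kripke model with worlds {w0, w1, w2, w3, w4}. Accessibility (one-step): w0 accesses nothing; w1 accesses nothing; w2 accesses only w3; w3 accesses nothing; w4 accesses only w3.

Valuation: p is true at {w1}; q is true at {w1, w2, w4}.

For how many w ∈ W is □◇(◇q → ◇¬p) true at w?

3

w0: no successors, so □◇(◇q → ◇¬p) holds vacuously. ✓
w1: no successors, so □◇(◇q → ◇¬p) holds vacuously. ✓
w2: successors {w3}; ◇(◇q → ◇¬p) there: w3:F. ✗
w3: no successors, so □◇(◇q → ◇¬p) holds vacuously. ✓
w4: successors {w3}; ◇(◇q → ◇¬p) there: w3:F. ✗
Satisfying worlds: {w0, w1, w3}.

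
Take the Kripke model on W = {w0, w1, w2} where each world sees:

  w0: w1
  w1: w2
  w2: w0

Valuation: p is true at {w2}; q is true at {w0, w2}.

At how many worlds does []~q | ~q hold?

2

w0: []~q is T, ~q is F. ✓
w1: []~q is F, ~q is T. ✓
w2: []~q is F, ~q is F. ✗
Satisfying worlds: {w0, w1}.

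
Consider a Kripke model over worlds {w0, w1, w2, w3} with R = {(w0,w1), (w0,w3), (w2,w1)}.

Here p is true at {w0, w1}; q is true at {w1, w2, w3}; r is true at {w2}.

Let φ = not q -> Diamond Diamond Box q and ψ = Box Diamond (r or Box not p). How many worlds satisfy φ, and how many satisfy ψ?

For not q -> Diamond Diamond Box q:
w0: not q is T, Diamond Diamond Box q is F. ✗
w1: not q is F, Diamond Diamond Box q is F. ✓
w2: not q is F, Diamond Diamond Box q is F. ✓
w3: not q is F, Diamond Diamond Box q is F. ✓
— 3 worlds.
For Box Diamond (r or Box not p):
w0: successors {w1, w3}; Diamond (r or Box not p) there: w1:F, w3:F. ✗
w1: no successors, so Box Diamond (r or Box not p) holds vacuously. ✓
w2: successors {w1}; Diamond (r or Box not p) there: w1:F. ✗
w3: no successors, so Box Diamond (r or Box not p) holds vacuously. ✓
— 2 worlds.

3 and 2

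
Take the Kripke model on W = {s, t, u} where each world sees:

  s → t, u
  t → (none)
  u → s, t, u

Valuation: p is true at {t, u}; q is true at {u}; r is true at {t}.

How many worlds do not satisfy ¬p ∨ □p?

s: ¬p is T, □p is T. ✓
t: ¬p is F, □p is T. ✓
u: ¬p is F, □p is F. ✗
Satisfying worlds: {s, t}.
So ¬p ∨ □p fails at the other 1 world.

1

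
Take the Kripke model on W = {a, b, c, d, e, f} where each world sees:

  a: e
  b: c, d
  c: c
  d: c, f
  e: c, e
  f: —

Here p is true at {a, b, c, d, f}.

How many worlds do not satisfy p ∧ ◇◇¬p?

a: p is T, ◇◇¬p is T. ✓
b: p is T, ◇◇¬p is F. ✗
c: p is T, ◇◇¬p is F. ✗
d: p is T, ◇◇¬p is F. ✗
e: p is F, ◇◇¬p is T. ✗
f: p is T, ◇◇¬p is F. ✗
Satisfying worlds: {a}.
So p ∧ ◇◇¬p fails at the other 5 worlds.

5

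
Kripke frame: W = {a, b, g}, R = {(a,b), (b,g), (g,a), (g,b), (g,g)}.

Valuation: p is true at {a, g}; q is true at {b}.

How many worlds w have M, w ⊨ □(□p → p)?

1

a: successors {b}; □p → p there: b:F. ✗
b: successors {g}; □p → p there: g:T. ✓
g: successors {a, b, g}; □p → p there: a:T, b:F, g:T. ✗
Satisfying worlds: {b}.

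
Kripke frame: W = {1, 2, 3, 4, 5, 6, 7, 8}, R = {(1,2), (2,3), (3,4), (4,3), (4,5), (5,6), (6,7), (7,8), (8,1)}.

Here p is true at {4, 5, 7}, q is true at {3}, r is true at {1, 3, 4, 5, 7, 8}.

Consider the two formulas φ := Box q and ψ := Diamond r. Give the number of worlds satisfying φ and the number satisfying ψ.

For Box q:
1: successors {2}; q there: 2:F. ✗
2: successors {3}; q there: 3:T. ✓
3: successors {4}; q there: 4:F. ✗
4: successors {3, 5}; q there: 3:T, 5:F. ✗
5: successors {6}; q there: 6:F. ✗
6: successors {7}; q there: 7:F. ✗
7: successors {8}; q there: 8:F. ✗
8: successors {1}; q there: 1:F. ✗
— 1 world.
For Diamond r:
1: successors {2}; r there: 2:F. ✗
2: successors {3}; r there: 3:T. ✓
3: successors {4}; r there: 4:T. ✓
4: successors {3, 5}; r there: 3:T, 5:T. ✓
5: successors {6}; r there: 6:F. ✗
6: successors {7}; r there: 7:T. ✓
7: successors {8}; r there: 8:T. ✓
8: successors {1}; r there: 1:T. ✓
— 6 worlds.

1 and 6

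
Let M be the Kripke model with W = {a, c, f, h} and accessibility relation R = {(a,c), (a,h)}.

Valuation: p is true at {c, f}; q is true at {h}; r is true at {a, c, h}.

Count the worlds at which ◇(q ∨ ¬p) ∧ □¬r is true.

a: ◇(q ∨ ¬p) is T, □¬r is F. ✗
c: ◇(q ∨ ¬p) is F, □¬r is T. ✗
f: ◇(q ∨ ¬p) is F, □¬r is T. ✗
h: ◇(q ∨ ¬p) is F, □¬r is T. ✗
Satisfying worlds: ∅.

0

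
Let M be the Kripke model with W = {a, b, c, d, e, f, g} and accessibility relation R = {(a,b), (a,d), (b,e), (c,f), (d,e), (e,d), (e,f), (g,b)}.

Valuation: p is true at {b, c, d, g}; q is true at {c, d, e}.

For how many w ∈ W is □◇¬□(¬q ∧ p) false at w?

a: successors {b, d}; ◇¬□(¬q ∧ p) there: b:T, d:T. ✓
b: successors {e}; ◇¬□(¬q ∧ p) there: e:T. ✓
c: successors {f}; ◇¬□(¬q ∧ p) there: f:F. ✗
d: successors {e}; ◇¬□(¬q ∧ p) there: e:T. ✓
e: successors {d, f}; ◇¬□(¬q ∧ p) there: d:T, f:F. ✗
f: no successors, so □◇¬□(¬q ∧ p) holds vacuously. ✓
g: successors {b}; ◇¬□(¬q ∧ p) there: b:T. ✓
Satisfying worlds: {a, b, d, f, g}.
So □◇¬□(¬q ∧ p) fails at the other 2 worlds.

2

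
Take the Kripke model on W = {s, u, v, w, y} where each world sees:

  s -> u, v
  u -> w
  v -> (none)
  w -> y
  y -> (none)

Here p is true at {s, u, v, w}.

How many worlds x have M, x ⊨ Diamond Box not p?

3

s: successors {u, v}; Box not p there: u:F, v:T. ✓
u: successors {w}; Box not p there: w:T. ✓
v: no successors, so Diamond Box not p fails. ✗
w: successors {y}; Box not p there: y:T. ✓
y: no successors, so Diamond Box not p fails. ✗
Satisfying worlds: {s, u, w}.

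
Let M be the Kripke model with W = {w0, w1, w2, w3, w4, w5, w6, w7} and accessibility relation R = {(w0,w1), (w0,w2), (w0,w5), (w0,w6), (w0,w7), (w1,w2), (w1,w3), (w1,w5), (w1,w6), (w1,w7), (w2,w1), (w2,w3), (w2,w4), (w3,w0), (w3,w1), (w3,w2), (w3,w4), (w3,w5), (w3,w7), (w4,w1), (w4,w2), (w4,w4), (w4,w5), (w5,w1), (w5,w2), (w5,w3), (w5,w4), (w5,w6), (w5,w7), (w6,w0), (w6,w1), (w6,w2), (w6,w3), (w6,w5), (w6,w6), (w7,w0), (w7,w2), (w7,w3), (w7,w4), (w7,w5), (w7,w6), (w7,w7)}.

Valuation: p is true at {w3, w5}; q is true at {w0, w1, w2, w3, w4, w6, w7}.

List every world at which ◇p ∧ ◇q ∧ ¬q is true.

w0: ◇p is T, ◇q ∧ ¬q is F. ✗
w1: ◇p is T, ◇q ∧ ¬q is F. ✗
w2: ◇p is T, ◇q ∧ ¬q is F. ✗
w3: ◇p is T, ◇q ∧ ¬q is F. ✗
w4: ◇p is T, ◇q ∧ ¬q is F. ✗
w5: ◇p is T, ◇q ∧ ¬q is T. ✓
w6: ◇p is T, ◇q ∧ ¬q is F. ✗
w7: ◇p is T, ◇q ∧ ¬q is F. ✗

{w5}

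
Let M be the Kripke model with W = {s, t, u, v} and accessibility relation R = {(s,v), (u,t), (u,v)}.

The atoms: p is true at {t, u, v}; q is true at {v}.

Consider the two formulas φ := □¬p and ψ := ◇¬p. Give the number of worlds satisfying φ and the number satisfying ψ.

For □¬p:
s: successors {v}; ¬p there: v:F. ✗
t: no successors, so □¬p holds vacuously. ✓
u: successors {t, v}; ¬p there: t:F, v:F. ✗
v: no successors, so □¬p holds vacuously. ✓
— 2 worlds.
For ◇¬p:
s: successors {v}; ¬p there: v:F. ✗
t: no successors, so ◇¬p fails. ✗
u: successors {t, v}; ¬p there: t:F, v:F. ✗
v: no successors, so ◇¬p fails. ✗
— 0 worlds.

2 and 0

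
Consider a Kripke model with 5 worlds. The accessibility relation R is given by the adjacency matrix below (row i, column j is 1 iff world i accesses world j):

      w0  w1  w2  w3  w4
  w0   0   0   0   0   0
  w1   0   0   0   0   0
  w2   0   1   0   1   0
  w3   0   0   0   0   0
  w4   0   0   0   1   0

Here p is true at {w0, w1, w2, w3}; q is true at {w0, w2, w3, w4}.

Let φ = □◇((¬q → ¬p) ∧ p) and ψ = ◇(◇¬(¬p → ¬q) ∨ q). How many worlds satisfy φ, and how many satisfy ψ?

3 and 2

For □◇((¬q → ¬p) ∧ p):
w0: no successors, so □◇((¬q → ¬p) ∧ p) holds vacuously. ✓
w1: no successors, so □◇((¬q → ¬p) ∧ p) holds vacuously. ✓
w2: successors {w1, w3}; ◇((¬q → ¬p) ∧ p) there: w1:F, w3:F. ✗
w3: no successors, so □◇((¬q → ¬p) ∧ p) holds vacuously. ✓
w4: successors {w3}; ◇((¬q → ¬p) ∧ p) there: w3:F. ✗
— 3 worlds.
For ◇(◇¬(¬p → ¬q) ∨ q):
w0: no successors, so ◇(◇¬(¬p → ¬q) ∨ q) fails. ✗
w1: no successors, so ◇(◇¬(¬p → ¬q) ∨ q) fails. ✗
w2: successors {w1, w3}; ◇¬(¬p → ¬q) ∨ q there: w1:F, w3:T. ✓
w3: no successors, so ◇(◇¬(¬p → ¬q) ∨ q) fails. ✗
w4: successors {w3}; ◇¬(¬p → ¬q) ∨ q there: w3:T. ✓
— 2 worlds.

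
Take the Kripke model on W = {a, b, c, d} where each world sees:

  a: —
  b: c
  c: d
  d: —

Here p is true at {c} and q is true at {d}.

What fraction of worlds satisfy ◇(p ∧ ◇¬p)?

a: no successors, so ◇(p ∧ ◇¬p) fails. ✗
b: successors {c}; p ∧ ◇¬p there: c:T. ✓
c: successors {d}; p ∧ ◇¬p there: d:F. ✗
d: no successors, so ◇(p ∧ ◇¬p) fails. ✗
That's 1 of 4 worlds, so 1/4.

1/4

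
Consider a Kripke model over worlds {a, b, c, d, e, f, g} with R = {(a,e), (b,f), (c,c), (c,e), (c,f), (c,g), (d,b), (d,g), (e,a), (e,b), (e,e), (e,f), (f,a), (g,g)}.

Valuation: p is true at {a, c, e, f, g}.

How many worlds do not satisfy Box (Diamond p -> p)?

2

a: successors {e}; Diamond p -> p there: e:T. ✓
b: successors {f}; Diamond p -> p there: f:T. ✓
c: successors {c, e, f, g}; Diamond p -> p there: c:T, e:T, f:T, g:T. ✓
d: successors {b, g}; Diamond p -> p there: b:F, g:T. ✗
e: successors {a, b, e, f}; Diamond p -> p there: a:T, b:F, e:T, f:T. ✗
f: successors {a}; Diamond p -> p there: a:T. ✓
g: successors {g}; Diamond p -> p there: g:T. ✓
Satisfying worlds: {a, b, c, f, g}.
So Box (Diamond p -> p) fails at the other 2 worlds.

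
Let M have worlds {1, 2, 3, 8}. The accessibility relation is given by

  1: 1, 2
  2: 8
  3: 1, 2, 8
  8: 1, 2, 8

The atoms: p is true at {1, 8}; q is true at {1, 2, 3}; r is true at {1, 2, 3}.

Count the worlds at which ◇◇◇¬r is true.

1: successors {1, 2}; ◇◇¬r there: 1:T, 2:T. ✓
2: successors {8}; ◇◇¬r there: 8:T. ✓
3: successors {1, 2, 8}; ◇◇¬r there: 1:T, 2:T, 8:T. ✓
8: successors {1, 2, 8}; ◇◇¬r there: 1:T, 2:T, 8:T. ✓
Satisfying worlds: {1, 2, 3, 8}.

4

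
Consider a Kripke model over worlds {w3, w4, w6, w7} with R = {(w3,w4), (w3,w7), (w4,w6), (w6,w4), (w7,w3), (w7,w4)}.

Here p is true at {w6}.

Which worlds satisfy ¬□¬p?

w3: □¬p is T. ✗
w4: □¬p is F. ✓
w6: □¬p is T. ✗
w7: □¬p is T. ✗

{w4}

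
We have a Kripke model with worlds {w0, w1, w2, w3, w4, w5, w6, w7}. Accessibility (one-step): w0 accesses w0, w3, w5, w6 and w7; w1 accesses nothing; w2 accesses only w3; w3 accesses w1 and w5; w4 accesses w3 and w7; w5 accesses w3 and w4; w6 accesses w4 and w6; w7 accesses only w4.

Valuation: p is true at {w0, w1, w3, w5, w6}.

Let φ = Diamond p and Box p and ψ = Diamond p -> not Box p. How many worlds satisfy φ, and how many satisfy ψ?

2 and 6

For Diamond p and Box p:
w0: Diamond p is T, Box p is F. ✗
w1: Diamond p is F, Box p is T. ✗
w2: Diamond p is T, Box p is T. ✓
w3: Diamond p is T, Box p is T. ✓
w4: Diamond p is T, Box p is F. ✗
w5: Diamond p is T, Box p is F. ✗
w6: Diamond p is T, Box p is F. ✗
w7: Diamond p is F, Box p is F. ✗
— 2 worlds.
For Diamond p -> not Box p:
w0: Diamond p is T, not Box p is T. ✓
w1: Diamond p is F, not Box p is F. ✓
w2: Diamond p is T, not Box p is F. ✗
w3: Diamond p is T, not Box p is F. ✗
w4: Diamond p is T, not Box p is T. ✓
w5: Diamond p is T, not Box p is T. ✓
w6: Diamond p is T, not Box p is T. ✓
w7: Diamond p is F, not Box p is T. ✓
— 6 worlds.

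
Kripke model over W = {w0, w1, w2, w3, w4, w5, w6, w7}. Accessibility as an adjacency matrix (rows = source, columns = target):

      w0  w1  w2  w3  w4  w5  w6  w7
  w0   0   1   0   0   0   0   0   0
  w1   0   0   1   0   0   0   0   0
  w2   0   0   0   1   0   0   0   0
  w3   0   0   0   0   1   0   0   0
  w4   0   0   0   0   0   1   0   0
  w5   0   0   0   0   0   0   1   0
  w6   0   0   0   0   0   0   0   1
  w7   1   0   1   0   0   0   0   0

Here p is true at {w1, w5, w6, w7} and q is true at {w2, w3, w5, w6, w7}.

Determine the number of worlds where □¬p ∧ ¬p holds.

2

w0: □¬p is F, ¬p is T. ✗
w1: □¬p is T, ¬p is F. ✗
w2: □¬p is T, ¬p is T. ✓
w3: □¬p is T, ¬p is T. ✓
w4: □¬p is F, ¬p is T. ✗
w5: □¬p is F, ¬p is F. ✗
w6: □¬p is F, ¬p is F. ✗
w7: □¬p is T, ¬p is F. ✗
Satisfying worlds: {w2, w3}.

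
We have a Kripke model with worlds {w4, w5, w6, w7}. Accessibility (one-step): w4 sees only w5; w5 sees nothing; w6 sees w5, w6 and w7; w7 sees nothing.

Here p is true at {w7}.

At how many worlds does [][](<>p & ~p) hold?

3

w4: successors {w5}; [](<>p & ~p) there: w5:T. ✓
w5: no successors, so [][](<>p & ~p) holds vacuously. ✓
w6: successors {w5, w6, w7}; [](<>p & ~p) there: w5:T, w6:F, w7:T. ✗
w7: no successors, so [][](<>p & ~p) holds vacuously. ✓
Satisfying worlds: {w4, w5, w7}.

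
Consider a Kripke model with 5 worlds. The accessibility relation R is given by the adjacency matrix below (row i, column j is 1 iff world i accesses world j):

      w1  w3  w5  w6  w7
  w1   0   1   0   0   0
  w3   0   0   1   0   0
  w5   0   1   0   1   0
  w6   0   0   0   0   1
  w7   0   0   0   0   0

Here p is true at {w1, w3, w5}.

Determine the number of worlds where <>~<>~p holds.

w1: successors {w3}; ~<>~p there: w3:T. ✓
w3: successors {w5}; ~<>~p there: w5:F. ✗
w5: successors {w3, w6}; ~<>~p there: w3:T, w6:F. ✓
w6: successors {w7}; ~<>~p there: w7:T. ✓
w7: no successors, so <>~<>~p fails. ✗
Satisfying worlds: {w1, w5, w6}.

3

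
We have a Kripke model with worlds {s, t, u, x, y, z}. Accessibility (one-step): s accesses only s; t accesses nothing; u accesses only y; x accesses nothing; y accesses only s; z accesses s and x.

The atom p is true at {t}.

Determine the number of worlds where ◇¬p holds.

s: successors {s}; ¬p there: s:T. ✓
t: no successors, so ◇¬p fails. ✗
u: successors {y}; ¬p there: y:T. ✓
x: no successors, so ◇¬p fails. ✗
y: successors {s}; ¬p there: s:T. ✓
z: successors {s, x}; ¬p there: s:T, x:T. ✓
Satisfying worlds: {s, u, y, z}.

4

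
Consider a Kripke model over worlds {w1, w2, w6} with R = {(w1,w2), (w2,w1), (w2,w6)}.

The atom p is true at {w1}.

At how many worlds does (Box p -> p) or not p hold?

3

w1: Box p -> p is T, not p is F. ✓
w2: Box p -> p is T, not p is T. ✓
w6: Box p -> p is F, not p is T. ✓
Satisfying worlds: {w1, w2, w6}.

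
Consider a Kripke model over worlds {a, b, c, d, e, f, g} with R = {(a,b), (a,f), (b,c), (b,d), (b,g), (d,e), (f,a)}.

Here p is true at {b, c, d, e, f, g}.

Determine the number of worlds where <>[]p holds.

4

a: successors {b, f}; []p there: b:T, f:F. ✓
b: successors {c, d, g}; []p there: c:T, d:T, g:T. ✓
c: no successors, so <>[]p fails. ✗
d: successors {e}; []p there: e:T. ✓
e: no successors, so <>[]p fails. ✗
f: successors {a}; []p there: a:T. ✓
g: no successors, so <>[]p fails. ✗
Satisfying worlds: {a, b, d, f}.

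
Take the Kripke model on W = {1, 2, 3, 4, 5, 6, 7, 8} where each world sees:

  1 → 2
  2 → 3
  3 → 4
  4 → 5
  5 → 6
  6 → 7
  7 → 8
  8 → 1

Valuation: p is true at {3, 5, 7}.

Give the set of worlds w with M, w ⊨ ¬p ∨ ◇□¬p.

{1, 2, 4, 6, 7, 8}

1: ¬p is T, ◇□¬p is F. ✓
2: ¬p is T, ◇□¬p is T. ✓
3: ¬p is F, ◇□¬p is F. ✗
4: ¬p is T, ◇□¬p is T. ✓
5: ¬p is F, ◇□¬p is F. ✗
6: ¬p is T, ◇□¬p is T. ✓
7: ¬p is F, ◇□¬p is T. ✓
8: ¬p is T, ◇□¬p is T. ✓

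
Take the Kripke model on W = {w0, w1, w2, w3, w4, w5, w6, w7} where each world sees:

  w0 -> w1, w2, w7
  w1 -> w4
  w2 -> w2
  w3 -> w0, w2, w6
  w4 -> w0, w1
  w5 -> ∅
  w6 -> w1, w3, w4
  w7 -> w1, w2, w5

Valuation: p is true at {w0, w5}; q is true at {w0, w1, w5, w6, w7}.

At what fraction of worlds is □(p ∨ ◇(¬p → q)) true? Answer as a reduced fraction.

1/4

w0: successors {w1, w2, w7}; p ∨ ◇(¬p → q) there: w1:F, w2:F, w7:T. ✗
w1: successors {w4}; p ∨ ◇(¬p → q) there: w4:T. ✓
w2: successors {w2}; p ∨ ◇(¬p → q) there: w2:F. ✗
w3: successors {w0, w2, w6}; p ∨ ◇(¬p → q) there: w0:T, w2:F, w6:T. ✗
w4: successors {w0, w1}; p ∨ ◇(¬p → q) there: w0:T, w1:F. ✗
w5: no successors, so □(p ∨ ◇(¬p → q)) holds vacuously. ✓
w6: successors {w1, w3, w4}; p ∨ ◇(¬p → q) there: w1:F, w3:T, w4:T. ✗
w7: successors {w1, w2, w5}; p ∨ ◇(¬p → q) there: w1:F, w2:F, w5:T. ✗
That's 2 of 8 worlds, so 2/8 = 1/4.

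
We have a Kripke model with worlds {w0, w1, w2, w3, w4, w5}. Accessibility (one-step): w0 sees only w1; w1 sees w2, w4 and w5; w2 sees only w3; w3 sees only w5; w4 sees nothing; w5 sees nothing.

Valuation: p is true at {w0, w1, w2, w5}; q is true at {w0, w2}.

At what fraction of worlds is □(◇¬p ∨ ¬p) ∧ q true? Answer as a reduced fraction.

1/3

w0: □(◇¬p ∨ ¬p) is T, q is T. ✓
w1: □(◇¬p ∨ ¬p) is F, q is F. ✗
w2: □(◇¬p ∨ ¬p) is T, q is T. ✓
w3: □(◇¬p ∨ ¬p) is F, q is F. ✗
w4: □(◇¬p ∨ ¬p) is T, q is F. ✗
w5: □(◇¬p ∨ ¬p) is T, q is F. ✗
That's 2 of 6 worlds, so 2/6 = 1/3.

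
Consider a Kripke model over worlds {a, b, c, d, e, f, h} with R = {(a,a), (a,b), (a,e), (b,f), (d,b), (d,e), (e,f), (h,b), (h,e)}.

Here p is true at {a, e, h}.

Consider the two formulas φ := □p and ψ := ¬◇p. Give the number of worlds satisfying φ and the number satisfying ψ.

2 and 4

For □p:
a: successors {a, b, e}; p there: a:T, b:F, e:T. ✗
b: successors {f}; p there: f:F. ✗
c: no successors, so □p holds vacuously. ✓
d: successors {b, e}; p there: b:F, e:T. ✗
e: successors {f}; p there: f:F. ✗
f: no successors, so □p holds vacuously. ✓
h: successors {b, e}; p there: b:F, e:T. ✗
— 2 worlds.
For ¬◇p:
a: ◇p is T. ✗
b: ◇p is F. ✓
c: ◇p is F. ✓
d: ◇p is T. ✗
e: ◇p is F. ✓
f: ◇p is F. ✓
h: ◇p is T. ✗
— 4 worlds.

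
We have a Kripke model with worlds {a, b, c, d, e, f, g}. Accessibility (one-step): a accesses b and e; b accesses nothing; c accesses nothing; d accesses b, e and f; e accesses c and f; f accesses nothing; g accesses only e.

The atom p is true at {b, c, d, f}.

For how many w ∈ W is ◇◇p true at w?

a: successors {b, e}; ◇p there: b:F, e:T. ✓
b: no successors, so ◇◇p fails. ✗
c: no successors, so ◇◇p fails. ✗
d: successors {b, e, f}; ◇p there: b:F, e:T, f:F. ✓
e: successors {c, f}; ◇p there: c:F, f:F. ✗
f: no successors, so ◇◇p fails. ✗
g: successors {e}; ◇p there: e:T. ✓
Satisfying worlds: {a, d, g}.

3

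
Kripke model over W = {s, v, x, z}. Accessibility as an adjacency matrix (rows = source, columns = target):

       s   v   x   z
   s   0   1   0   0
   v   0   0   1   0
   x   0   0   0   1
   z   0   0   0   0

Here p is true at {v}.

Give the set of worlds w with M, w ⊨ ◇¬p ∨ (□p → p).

s: ◇¬p is F, □p → p is F. ✗
v: ◇¬p is T, □p → p is T. ✓
x: ◇¬p is T, □p → p is T. ✓
z: ◇¬p is F, □p → p is F. ✗

{v, x}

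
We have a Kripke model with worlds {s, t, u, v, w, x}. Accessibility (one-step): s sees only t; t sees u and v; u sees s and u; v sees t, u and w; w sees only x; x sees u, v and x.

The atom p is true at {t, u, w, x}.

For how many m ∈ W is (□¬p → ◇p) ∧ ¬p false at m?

s: □¬p → ◇p is T, ¬p is T. ✓
t: □¬p → ◇p is T, ¬p is F. ✗
u: □¬p → ◇p is T, ¬p is F. ✗
v: □¬p → ◇p is T, ¬p is T. ✓
w: □¬p → ◇p is T, ¬p is F. ✗
x: □¬p → ◇p is T, ¬p is F. ✗
Satisfying worlds: {s, v}.
So (□¬p → ◇p) ∧ ¬p fails at the other 4 worlds.

4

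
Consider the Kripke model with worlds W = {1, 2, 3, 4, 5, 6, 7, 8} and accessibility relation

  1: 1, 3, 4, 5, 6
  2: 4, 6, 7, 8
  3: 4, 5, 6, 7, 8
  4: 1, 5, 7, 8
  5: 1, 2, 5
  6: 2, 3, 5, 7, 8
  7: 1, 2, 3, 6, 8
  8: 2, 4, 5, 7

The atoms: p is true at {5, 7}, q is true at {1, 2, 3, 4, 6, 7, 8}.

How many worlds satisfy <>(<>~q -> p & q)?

1: successors {1, 3, 4, 5, 6}; <>~q -> p & q there: 1:F, 3:F, 4:F, 5:F, 6:F. ✗
2: successors {4, 6, 7, 8}; <>~q -> p & q there: 4:F, 6:F, 7:T, 8:F. ✓
3: successors {4, 5, 6, 7, 8}; <>~q -> p & q there: 4:F, 5:F, 6:F, 7:T, 8:F. ✓
4: successors {1, 5, 7, 8}; <>~q -> p & q there: 1:F, 5:F, 7:T, 8:F. ✓
5: successors {1, 2, 5}; <>~q -> p & q there: 1:F, 2:T, 5:F. ✓
6: successors {2, 3, 5, 7, 8}; <>~q -> p & q there: 2:T, 3:F, 5:F, 7:T, 8:F. ✓
7: successors {1, 2, 3, 6, 8}; <>~q -> p & q there: 1:F, 2:T, 3:F, 6:F, 8:F. ✓
8: successors {2, 4, 5, 7}; <>~q -> p & q there: 2:T, 4:F, 5:F, 7:T. ✓
Satisfying worlds: {2, 3, 4, 5, 6, 7, 8}.

7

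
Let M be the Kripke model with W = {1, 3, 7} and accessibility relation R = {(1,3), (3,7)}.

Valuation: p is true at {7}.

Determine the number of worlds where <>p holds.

1: successors {3}; p there: 3:F. ✗
3: successors {7}; p there: 7:T. ✓
7: no successors, so <>p fails. ✗
Satisfying worlds: {3}.

1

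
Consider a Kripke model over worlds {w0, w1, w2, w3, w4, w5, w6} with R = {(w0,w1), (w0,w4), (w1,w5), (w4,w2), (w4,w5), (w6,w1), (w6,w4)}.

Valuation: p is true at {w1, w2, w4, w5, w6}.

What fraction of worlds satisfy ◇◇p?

2/7

w0: successors {w1, w4}; ◇p there: w1:T, w4:T. ✓
w1: successors {w5}; ◇p there: w5:F. ✗
w2: no successors, so ◇◇p fails. ✗
w3: no successors, so ◇◇p fails. ✗
w4: successors {w2, w5}; ◇p there: w2:F, w5:F. ✗
w5: no successors, so ◇◇p fails. ✗
w6: successors {w1, w4}; ◇p there: w1:T, w4:T. ✓
That's 2 of 7 worlds, so 2/7.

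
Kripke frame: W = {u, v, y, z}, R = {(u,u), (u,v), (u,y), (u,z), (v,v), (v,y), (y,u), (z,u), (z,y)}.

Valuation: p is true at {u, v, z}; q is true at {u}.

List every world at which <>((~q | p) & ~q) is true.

{u, v, z}

u: successors {u, v, y, z}; (~q | p) & ~q there: u:F, v:T, y:T, z:T. ✓
v: successors {v, y}; (~q | p) & ~q there: v:T, y:T. ✓
y: successors {u}; (~q | p) & ~q there: u:F. ✗
z: successors {u, y}; (~q | p) & ~q there: u:F, y:T. ✓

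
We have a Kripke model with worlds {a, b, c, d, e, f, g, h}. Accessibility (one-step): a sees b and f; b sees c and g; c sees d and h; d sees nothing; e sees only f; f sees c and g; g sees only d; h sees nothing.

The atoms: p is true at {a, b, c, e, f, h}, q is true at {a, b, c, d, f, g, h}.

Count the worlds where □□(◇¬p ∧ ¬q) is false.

a: successors {b, f}; □(◇¬p ∧ ¬q) there: b:F, f:F. ✗
b: successors {c, g}; □(◇¬p ∧ ¬q) there: c:F, g:F. ✗
c: successors {d, h}; □(◇¬p ∧ ¬q) there: d:T, h:T. ✓
d: no successors, so □□(◇¬p ∧ ¬q) holds vacuously. ✓
e: successors {f}; □(◇¬p ∧ ¬q) there: f:F. ✗
f: successors {c, g}; □(◇¬p ∧ ¬q) there: c:F, g:F. ✗
g: successors {d}; □(◇¬p ∧ ¬q) there: d:T. ✓
h: no successors, so □□(◇¬p ∧ ¬q) holds vacuously. ✓
Satisfying worlds: {c, d, g, h}.
So □□(◇¬p ∧ ¬q) fails at the other 4 worlds.

4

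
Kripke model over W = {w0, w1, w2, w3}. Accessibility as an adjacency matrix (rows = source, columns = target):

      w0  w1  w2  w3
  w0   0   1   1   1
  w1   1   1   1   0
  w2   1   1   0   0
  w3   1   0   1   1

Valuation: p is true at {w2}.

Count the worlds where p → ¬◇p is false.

0

w0: p is F, ¬◇p is F. ✓
w1: p is F, ¬◇p is F. ✓
w2: p is T, ¬◇p is T. ✓
w3: p is F, ¬◇p is F. ✓
Satisfying worlds: {w0, w1, w2, w3}.
So p → ¬◇p fails at the other 0 worlds.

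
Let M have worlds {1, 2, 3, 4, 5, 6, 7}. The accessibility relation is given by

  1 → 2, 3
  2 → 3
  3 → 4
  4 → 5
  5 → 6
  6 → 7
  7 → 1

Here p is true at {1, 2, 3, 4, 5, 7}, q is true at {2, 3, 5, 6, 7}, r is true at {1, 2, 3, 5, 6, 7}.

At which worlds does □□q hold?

{3, 4, 5, 7}

1: successors {2, 3}; □q there: 2:T, 3:F. ✗
2: successors {3}; □q there: 3:F. ✗
3: successors {4}; □q there: 4:T. ✓
4: successors {5}; □q there: 5:T. ✓
5: successors {6}; □q there: 6:T. ✓
6: successors {7}; □q there: 7:F. ✗
7: successors {1}; □q there: 1:T. ✓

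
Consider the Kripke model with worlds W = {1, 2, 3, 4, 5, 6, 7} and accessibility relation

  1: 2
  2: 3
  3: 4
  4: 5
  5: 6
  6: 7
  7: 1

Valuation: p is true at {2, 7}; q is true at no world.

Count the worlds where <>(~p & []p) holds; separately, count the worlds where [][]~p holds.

For <>(~p & []p):
1: successors {2}; ~p & []p there: 2:F. ✗
2: successors {3}; ~p & []p there: 3:F. ✗
3: successors {4}; ~p & []p there: 4:F. ✗
4: successors {5}; ~p & []p there: 5:F. ✗
5: successors {6}; ~p & []p there: 6:T. ✓
6: successors {7}; ~p & []p there: 7:F. ✗
7: successors {1}; ~p & []p there: 1:T. ✓
— 2 worlds.
For [][]~p:
1: successors {2}; []~p there: 2:T. ✓
2: successors {3}; []~p there: 3:T. ✓
3: successors {4}; []~p there: 4:T. ✓
4: successors {5}; []~p there: 5:T. ✓
5: successors {6}; []~p there: 6:F. ✗
6: successors {7}; []~p there: 7:T. ✓
7: successors {1}; []~p there: 1:F. ✗
— 5 worlds.

2 and 5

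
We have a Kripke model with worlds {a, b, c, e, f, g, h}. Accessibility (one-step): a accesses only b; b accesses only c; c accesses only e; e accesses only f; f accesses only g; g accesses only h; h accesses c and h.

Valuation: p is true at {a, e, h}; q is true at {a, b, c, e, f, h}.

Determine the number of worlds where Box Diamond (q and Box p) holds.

a: successors {b}; Diamond (q and Box p) there: b:T. ✓
b: successors {c}; Diamond (q and Box p) there: c:F. ✗
c: successors {e}; Diamond (q and Box p) there: e:F. ✗
e: successors {f}; Diamond (q and Box p) there: f:F. ✗
f: successors {g}; Diamond (q and Box p) there: g:F. ✗
g: successors {h}; Diamond (q and Box p) there: h:T. ✓
h: successors {c, h}; Diamond (q and Box p) there: c:F, h:T. ✗
Satisfying worlds: {a, g}.

2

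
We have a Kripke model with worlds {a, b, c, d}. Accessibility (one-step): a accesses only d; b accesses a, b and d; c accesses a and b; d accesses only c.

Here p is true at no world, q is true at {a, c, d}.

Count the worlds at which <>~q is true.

a: successors {d}; ~q there: d:F. ✗
b: successors {a, b, d}; ~q there: a:F, b:T, d:F. ✓
c: successors {a, b}; ~q there: a:F, b:T. ✓
d: successors {c}; ~q there: c:F. ✗
Satisfying worlds: {b, c}.

2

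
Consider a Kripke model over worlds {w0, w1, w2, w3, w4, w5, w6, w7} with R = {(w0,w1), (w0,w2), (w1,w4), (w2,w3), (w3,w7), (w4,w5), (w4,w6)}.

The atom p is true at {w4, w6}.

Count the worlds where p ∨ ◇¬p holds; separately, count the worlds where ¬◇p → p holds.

For p ∨ ◇¬p:
w0: p is F, ◇¬p is T. ✓
w1: p is F, ◇¬p is F. ✗
w2: p is F, ◇¬p is T. ✓
w3: p is F, ◇¬p is T. ✓
w4: p is T, ◇¬p is T. ✓
w5: p is F, ◇¬p is F. ✗
w6: p is T, ◇¬p is F. ✓
w7: p is F, ◇¬p is F. ✗
— 5 worlds.
For ¬◇p → p:
w0: ¬◇p is T, p is F. ✗
w1: ¬◇p is F, p is F. ✓
w2: ¬◇p is T, p is F. ✗
w3: ¬◇p is T, p is F. ✗
w4: ¬◇p is F, p is T. ✓
w5: ¬◇p is T, p is F. ✗
w6: ¬◇p is T, p is T. ✓
w7: ¬◇p is T, p is F. ✗
— 3 worlds.

5 and 3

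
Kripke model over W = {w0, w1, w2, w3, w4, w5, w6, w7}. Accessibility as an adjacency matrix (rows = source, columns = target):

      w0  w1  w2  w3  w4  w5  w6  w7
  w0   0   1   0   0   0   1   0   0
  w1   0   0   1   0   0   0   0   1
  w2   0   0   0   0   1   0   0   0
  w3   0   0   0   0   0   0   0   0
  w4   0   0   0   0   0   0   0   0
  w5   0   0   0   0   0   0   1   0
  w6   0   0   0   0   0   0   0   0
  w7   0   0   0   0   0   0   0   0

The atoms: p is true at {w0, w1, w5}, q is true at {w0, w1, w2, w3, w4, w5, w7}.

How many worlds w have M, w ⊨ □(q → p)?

w0: successors {w1, w5}; q → p there: w1:T, w5:T. ✓
w1: successors {w2, w7}; q → p there: w2:F, w7:F. ✗
w2: successors {w4}; q → p there: w4:F. ✗
w3: no successors, so □(q → p) holds vacuously. ✓
w4: no successors, so □(q → p) holds vacuously. ✓
w5: successors {w6}; q → p there: w6:T. ✓
w6: no successors, so □(q → p) holds vacuously. ✓
w7: no successors, so □(q → p) holds vacuously. ✓
Satisfying worlds: {w0, w3, w4, w5, w6, w7}.

6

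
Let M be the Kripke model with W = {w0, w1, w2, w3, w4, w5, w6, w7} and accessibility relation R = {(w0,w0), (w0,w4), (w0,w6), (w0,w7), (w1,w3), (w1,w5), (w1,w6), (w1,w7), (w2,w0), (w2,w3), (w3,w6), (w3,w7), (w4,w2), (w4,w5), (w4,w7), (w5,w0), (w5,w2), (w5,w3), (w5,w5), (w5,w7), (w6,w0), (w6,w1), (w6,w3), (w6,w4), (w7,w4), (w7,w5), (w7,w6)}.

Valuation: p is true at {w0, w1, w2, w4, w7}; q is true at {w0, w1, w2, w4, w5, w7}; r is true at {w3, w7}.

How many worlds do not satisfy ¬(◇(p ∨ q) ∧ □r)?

w0: ◇(p ∨ q) ∧ □r is F. ✓
w1: ◇(p ∨ q) ∧ □r is F. ✓
w2: ◇(p ∨ q) ∧ □r is F. ✓
w3: ◇(p ∨ q) ∧ □r is F. ✓
w4: ◇(p ∨ q) ∧ □r is F. ✓
w5: ◇(p ∨ q) ∧ □r is F. ✓
w6: ◇(p ∨ q) ∧ □r is F. ✓
w7: ◇(p ∨ q) ∧ □r is F. ✓
Satisfying worlds: {w0, w1, w2, w3, w4, w5, w6, w7}.
So ¬(◇(p ∨ q) ∧ □r) fails at the other 0 worlds.

0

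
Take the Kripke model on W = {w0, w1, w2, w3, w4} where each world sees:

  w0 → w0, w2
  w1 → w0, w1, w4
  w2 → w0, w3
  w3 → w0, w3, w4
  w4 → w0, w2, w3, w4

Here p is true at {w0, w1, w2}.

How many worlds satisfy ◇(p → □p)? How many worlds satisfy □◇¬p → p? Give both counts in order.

For ◇(p → □p):
w0: successors {w0, w2}; p → □p there: w0:T, w2:F. ✓
w1: successors {w0, w1, w4}; p → □p there: w0:T, w1:F, w4:T. ✓
w2: successors {w0, w3}; p → □p there: w0:T, w3:T. ✓
w3: successors {w0, w3, w4}; p → □p there: w0:T, w3:T, w4:T. ✓
w4: successors {w0, w2, w3, w4}; p → □p there: w0:T, w2:F, w3:T, w4:T. ✓
— 5 worlds.
For □◇¬p → p:
w0: □◇¬p is F, p is T. ✓
w1: □◇¬p is F, p is T. ✓
w2: □◇¬p is F, p is T. ✓
w3: □◇¬p is F, p is F. ✓
w4: □◇¬p is F, p is F. ✓
— 5 worlds.

5 and 5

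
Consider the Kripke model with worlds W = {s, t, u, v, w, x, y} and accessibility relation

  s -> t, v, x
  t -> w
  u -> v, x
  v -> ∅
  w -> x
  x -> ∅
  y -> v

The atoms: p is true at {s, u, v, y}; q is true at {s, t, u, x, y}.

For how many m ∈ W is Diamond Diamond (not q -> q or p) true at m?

1

s: successors {t, v, x}; Diamond (not q -> q or p) there: t:F, v:F, x:F. ✗
t: successors {w}; Diamond (not q -> q or p) there: w:T. ✓
u: successors {v, x}; Diamond (not q -> q or p) there: v:F, x:F. ✗
v: no successors, so Diamond Diamond (not q -> q or p) fails. ✗
w: successors {x}; Diamond (not q -> q or p) there: x:F. ✗
x: no successors, so Diamond Diamond (not q -> q or p) fails. ✗
y: successors {v}; Diamond (not q -> q or p) there: v:F. ✗
Satisfying worlds: {t}.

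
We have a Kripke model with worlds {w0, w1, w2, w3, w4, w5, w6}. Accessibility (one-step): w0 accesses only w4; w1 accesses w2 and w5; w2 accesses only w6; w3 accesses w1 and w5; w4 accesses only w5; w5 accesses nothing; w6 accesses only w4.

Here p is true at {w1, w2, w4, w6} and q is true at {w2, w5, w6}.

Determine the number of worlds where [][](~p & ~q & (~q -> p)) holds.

w0: successors {w4}; [](~p & ~q & (~q -> p)) there: w4:F. ✗
w1: successors {w2, w5}; [](~p & ~q & (~q -> p)) there: w2:F, w5:T. ✗
w2: successors {w6}; [](~p & ~q & (~q -> p)) there: w6:F. ✗
w3: successors {w1, w5}; [](~p & ~q & (~q -> p)) there: w1:F, w5:T. ✗
w4: successors {w5}; [](~p & ~q & (~q -> p)) there: w5:T. ✓
w5: no successors, so [][](~p & ~q & (~q -> p)) holds vacuously. ✓
w6: successors {w4}; [](~p & ~q & (~q -> p)) there: w4:F. ✗
Satisfying worlds: {w4, w5}.

2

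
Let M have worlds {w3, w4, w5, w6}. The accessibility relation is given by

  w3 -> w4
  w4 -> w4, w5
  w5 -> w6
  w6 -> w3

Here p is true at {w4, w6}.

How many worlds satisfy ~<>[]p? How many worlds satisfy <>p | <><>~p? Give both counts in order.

For ~<>[]p:
w3: <>[]p is F. ✓
w4: <>[]p is T. ✗
w5: <>[]p is F. ✓
w6: <>[]p is T. ✗
— 2 worlds.
For <>p | <><>~p:
w3: <>p is T, <><>~p is T. ✓
w4: <>p is T, <><>~p is T. ✓
w5: <>p is T, <><>~p is T. ✓
w6: <>p is F, <><>~p is F. ✗
— 3 worlds.

2 and 3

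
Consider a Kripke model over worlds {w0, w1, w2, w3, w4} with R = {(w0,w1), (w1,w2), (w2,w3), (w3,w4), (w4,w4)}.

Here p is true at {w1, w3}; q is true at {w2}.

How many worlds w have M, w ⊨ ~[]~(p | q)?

w0: []~(p | q) is F. ✓
w1: []~(p | q) is F. ✓
w2: []~(p | q) is F. ✓
w3: []~(p | q) is T. ✗
w4: []~(p | q) is T. ✗
Satisfying worlds: {w0, w1, w2}.

3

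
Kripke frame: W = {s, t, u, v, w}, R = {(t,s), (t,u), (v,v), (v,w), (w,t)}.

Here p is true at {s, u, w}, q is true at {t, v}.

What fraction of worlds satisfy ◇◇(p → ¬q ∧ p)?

2/5

s: no successors, so ◇◇(p → ¬q ∧ p) fails. ✗
t: successors {s, u}; ◇(p → ¬q ∧ p) there: s:F, u:F. ✗
u: no successors, so ◇◇(p → ¬q ∧ p) fails. ✗
v: successors {v, w}; ◇(p → ¬q ∧ p) there: v:T, w:T. ✓
w: successors {t}; ◇(p → ¬q ∧ p) there: t:T. ✓
That's 2 of 5 worlds, so 2/5.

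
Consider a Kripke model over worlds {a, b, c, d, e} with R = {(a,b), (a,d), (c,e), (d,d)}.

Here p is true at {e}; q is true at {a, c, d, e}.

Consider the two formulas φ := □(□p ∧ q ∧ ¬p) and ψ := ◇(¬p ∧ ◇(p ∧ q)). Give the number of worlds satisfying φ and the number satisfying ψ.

For □(□p ∧ q ∧ ¬p):
a: successors {b, d}; □p ∧ q ∧ ¬p there: b:F, d:F. ✗
b: no successors, so □(□p ∧ q ∧ ¬p) holds vacuously. ✓
c: successors {e}; □p ∧ q ∧ ¬p there: e:F. ✗
d: successors {d}; □p ∧ q ∧ ¬p there: d:F. ✗
e: no successors, so □(□p ∧ q ∧ ¬p) holds vacuously. ✓
— 2 worlds.
For ◇(¬p ∧ ◇(p ∧ q)):
a: successors {b, d}; ¬p ∧ ◇(p ∧ q) there: b:F, d:F. ✗
b: no successors, so ◇(¬p ∧ ◇(p ∧ q)) fails. ✗
c: successors {e}; ¬p ∧ ◇(p ∧ q) there: e:F. ✗
d: successors {d}; ¬p ∧ ◇(p ∧ q) there: d:F. ✗
e: no successors, so ◇(¬p ∧ ◇(p ∧ q)) fails. ✗
— 0 worlds.

2 and 0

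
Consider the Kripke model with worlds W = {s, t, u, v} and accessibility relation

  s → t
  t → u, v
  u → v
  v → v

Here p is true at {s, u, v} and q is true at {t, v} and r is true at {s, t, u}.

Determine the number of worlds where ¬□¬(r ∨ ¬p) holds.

2

s: □¬(r ∨ ¬p) is F. ✓
t: □¬(r ∨ ¬p) is F. ✓
u: □¬(r ∨ ¬p) is T. ✗
v: □¬(r ∨ ¬p) is T. ✗
Satisfying worlds: {s, t}.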